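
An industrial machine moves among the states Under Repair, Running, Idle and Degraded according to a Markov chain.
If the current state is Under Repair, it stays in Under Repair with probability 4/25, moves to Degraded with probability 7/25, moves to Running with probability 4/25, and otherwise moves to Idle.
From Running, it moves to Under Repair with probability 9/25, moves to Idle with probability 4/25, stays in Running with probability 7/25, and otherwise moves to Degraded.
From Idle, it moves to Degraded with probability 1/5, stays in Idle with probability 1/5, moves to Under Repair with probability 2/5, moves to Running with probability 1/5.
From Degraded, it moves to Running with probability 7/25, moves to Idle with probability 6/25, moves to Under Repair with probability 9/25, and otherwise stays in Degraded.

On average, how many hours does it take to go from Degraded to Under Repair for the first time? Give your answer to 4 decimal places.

2.7143

Let t(s) be the expected number of hours to first reach Under Repair from state s, with t(Under Repair) = 0. Conditioning on the first hour:
t(Running) = 1 + 0.28·t(Running) + 0.16·t(Idle) + 0.2·t(Degraded)
t(Idle) = 1 + 0.2·t(Running) + 0.2·t(Idle) + 0.2·t(Degraded)
t(Degraded) = 1 + 0.28·t(Running) + 0.24·t(Idle) + 0.12·t(Degraded)
Solving: t(Running) = 2.7227, t(Idle) = 2.6092, t(Degraded) = 2.7143.
Expected hours from Degraded to Under Repair: 2.7143.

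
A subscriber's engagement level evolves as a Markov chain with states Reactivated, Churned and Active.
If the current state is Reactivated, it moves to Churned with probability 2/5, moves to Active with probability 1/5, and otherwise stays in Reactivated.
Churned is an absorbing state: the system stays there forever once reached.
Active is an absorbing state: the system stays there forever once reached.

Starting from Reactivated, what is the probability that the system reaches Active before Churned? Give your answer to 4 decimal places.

0.3333

Let h(s) be the probability of absorption at Active starting from transient state s. Then h(Active) = 1 and h(Churned) = 0. By first-step analysis:
h(Reactivated) = 0.4·h(Reactivated) + 0.4·0 + 0.2·1
Solving: h(Reactivated) = 0.3333.
Starting from Reactivated, the probability is 0.3333.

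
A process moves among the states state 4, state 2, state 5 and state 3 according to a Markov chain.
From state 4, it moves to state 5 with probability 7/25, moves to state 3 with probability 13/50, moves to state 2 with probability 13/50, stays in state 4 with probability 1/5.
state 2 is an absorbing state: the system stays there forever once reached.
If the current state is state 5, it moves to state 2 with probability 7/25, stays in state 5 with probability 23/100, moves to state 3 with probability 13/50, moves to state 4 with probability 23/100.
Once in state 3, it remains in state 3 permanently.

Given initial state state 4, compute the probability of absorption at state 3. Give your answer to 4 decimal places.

Let h(s) be the probability of absorption at state 3 starting from transient state s. Then h(state 3) = 1 and h(state 2) = 0. By first-step analysis:
h(state 4) = 0.2·h(state 4) + 0.26·0 + 0.28·h(state 5) + 0.26·1
h(state 5) = 0.23·h(state 4) + 0.28·0 + 0.23·h(state 5) + 0.26·1
Solving: h(state 4) = 0.4949, h(state 5) = 0.4855.
Starting from state 4, the probability is 0.4949.

0.4949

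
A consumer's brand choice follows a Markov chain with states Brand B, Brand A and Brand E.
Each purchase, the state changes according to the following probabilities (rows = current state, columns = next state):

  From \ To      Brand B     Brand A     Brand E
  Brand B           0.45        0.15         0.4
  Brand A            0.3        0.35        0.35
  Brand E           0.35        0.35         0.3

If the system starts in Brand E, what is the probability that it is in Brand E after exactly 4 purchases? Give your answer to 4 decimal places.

Propagate the distribution vector 4 purchases from Brand E.
After 0 purchases: (0.0000, 0.0000, 1.0000)
After 1 purchase: (0.3500, 0.3500, 0.3000)
After 2 purchases: (0.3675, 0.2800, 0.3525)
After 3 purchases: (0.3728, 0.2765, 0.3508)
After 4 purchases: (0.3735, 0.2755, 0.3511)
P(in Brand E after 4 purchases) = 0.3511

0.3511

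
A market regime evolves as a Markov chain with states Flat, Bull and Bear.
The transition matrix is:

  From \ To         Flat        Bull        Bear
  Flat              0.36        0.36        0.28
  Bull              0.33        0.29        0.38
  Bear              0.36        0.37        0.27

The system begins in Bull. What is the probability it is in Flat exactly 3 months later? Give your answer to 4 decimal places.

0.3497

Propagate the distribution vector 3 months from Bull.
After 0 months: (0.0000, 1.0000, 0.0000)
After 1 month: (0.3300, 0.2900, 0.3800)
After 2 months: (0.3513, 0.3435, 0.3052)
After 3 months: (0.3497, 0.3390, 0.3113)
P(in Flat after 3 months) = 0.3497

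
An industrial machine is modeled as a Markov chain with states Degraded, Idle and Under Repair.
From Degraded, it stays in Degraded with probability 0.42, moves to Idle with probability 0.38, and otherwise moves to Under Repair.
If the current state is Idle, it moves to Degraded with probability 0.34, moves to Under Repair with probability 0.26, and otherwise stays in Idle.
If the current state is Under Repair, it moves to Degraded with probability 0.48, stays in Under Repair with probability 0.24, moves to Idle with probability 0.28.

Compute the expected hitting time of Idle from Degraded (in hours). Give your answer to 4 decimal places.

2.7842

Let t(s) be the expected number of hours to first reach Idle from state s, with t(Idle) = 0. Conditioning on the first hour:
t(Degraded) = 1 + 0.42·t(Degraded) + 0.2·t(Under Repair)
t(Under Repair) = 1 + 0.48·t(Degraded) + 0.24·t(Under Repair)
Solving: t(Degraded) = 2.7842, t(Under Repair) = 3.0742.
Expected hours from Degraded to Idle: 2.7842.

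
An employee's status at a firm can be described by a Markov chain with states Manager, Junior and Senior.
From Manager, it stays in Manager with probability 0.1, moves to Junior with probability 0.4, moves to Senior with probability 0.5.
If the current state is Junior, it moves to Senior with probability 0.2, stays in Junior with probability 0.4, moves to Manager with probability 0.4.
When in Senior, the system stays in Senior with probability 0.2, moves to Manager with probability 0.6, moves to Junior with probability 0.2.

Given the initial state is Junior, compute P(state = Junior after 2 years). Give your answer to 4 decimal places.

Sum over the intermediate state after 1 year:
P = P(Junior→Manager)·P(Manager→Junior) + P(Junior→Junior)·P(Junior→Junior) + P(Junior→Senior)·P(Senior→Junior)
  = 0.4×0.4 + 0.4×0.4 + 0.2×0.2
  = 0.1600 + 0.1600 + 0.0400 = 0.3600

0.3600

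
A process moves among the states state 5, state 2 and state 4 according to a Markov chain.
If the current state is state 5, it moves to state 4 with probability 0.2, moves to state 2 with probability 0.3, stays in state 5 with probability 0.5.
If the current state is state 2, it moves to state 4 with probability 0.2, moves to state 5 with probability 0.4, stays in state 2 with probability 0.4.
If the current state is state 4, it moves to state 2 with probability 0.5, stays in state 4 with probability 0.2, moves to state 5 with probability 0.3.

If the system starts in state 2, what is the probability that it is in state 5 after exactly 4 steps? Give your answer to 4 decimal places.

0.4222

Propagate the distribution vector 4 steps from state 2.
After 0 steps: (0.0000, 1.0000, 0.0000)
After 1 step: (0.4000, 0.4000, 0.2000)
After 2 steps: (0.4200, 0.3800, 0.2000)
After 3 steps: (0.4220, 0.3780, 0.2000)
After 4 steps: (0.4222, 0.3778, 0.2000)
P(in state 5 after 4 steps) = 0.4222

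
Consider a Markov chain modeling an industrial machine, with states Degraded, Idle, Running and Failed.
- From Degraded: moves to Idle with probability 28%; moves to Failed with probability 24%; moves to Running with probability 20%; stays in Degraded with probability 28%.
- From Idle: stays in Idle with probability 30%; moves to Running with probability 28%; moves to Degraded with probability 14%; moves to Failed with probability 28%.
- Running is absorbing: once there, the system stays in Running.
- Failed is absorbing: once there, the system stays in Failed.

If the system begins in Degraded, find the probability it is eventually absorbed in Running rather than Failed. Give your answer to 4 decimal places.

0.4699

Let h(s) be the probability of absorption at Running starting from transient state s. Then h(Running) = 1 and h(Failed) = 0. By first-step analysis:
h(Degraded) = 0.28·h(Degraded) + 0.28·h(Idle) + 0.2·1 + 0.24·0
h(Idle) = 0.14·h(Degraded) + 0.3·h(Idle) + 0.28·1 + 0.28·0
Solving: h(Degraded) = 0.4699, h(Idle) = 0.4940.
Starting from Degraded, the probability is 0.4699.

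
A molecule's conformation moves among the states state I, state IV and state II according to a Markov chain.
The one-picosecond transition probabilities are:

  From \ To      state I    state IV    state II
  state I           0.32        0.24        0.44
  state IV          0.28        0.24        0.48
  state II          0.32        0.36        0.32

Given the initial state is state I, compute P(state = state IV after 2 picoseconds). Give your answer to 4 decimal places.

0.2928

Sum over the intermediate state after 1 picosecond:
P = P(state I→state I)·P(state I→state IV) + P(state I→state IV)·P(state IV→state IV) + P(state I→state II)·P(state II→state IV)
  = 0.32×0.24 + 0.24×0.24 + 0.44×0.36
  = 0.0768 + 0.0576 + 0.1584 = 0.2928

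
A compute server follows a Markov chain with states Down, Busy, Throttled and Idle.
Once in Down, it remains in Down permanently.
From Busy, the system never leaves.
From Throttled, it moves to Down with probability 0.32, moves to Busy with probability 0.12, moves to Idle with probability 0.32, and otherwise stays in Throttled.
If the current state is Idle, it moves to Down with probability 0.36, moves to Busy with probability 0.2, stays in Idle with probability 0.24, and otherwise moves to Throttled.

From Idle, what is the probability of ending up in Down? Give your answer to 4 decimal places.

0.6573

Let h(s) be the probability of absorption at Down starting from transient state s. Then h(Down) = 1 and h(Busy) = 0. By first-step analysis:
h(Throttled) = 0.32·1 + 0.12·0 + 0.24·h(Throttled) + 0.32·h(Idle)
h(Idle) = 0.36·1 + 0.2·0 + 0.2·h(Throttled) + 0.24·h(Idle)
Solving: h(Throttled) = 0.6978, h(Idle) = 0.6573.
Starting from Idle, the probability is 0.6573.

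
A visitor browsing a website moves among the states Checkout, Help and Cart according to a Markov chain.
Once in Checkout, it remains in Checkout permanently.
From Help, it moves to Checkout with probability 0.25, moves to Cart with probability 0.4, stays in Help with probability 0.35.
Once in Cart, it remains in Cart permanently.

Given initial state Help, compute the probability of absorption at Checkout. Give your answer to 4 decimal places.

Let h(s) be the probability of absorption at Checkout starting from transient state s. Then h(Checkout) = 1 and h(Cart) = 0. By first-step analysis:
h(Help) = 0.25·1 + 0.35·h(Help) + 0.4·0
Solving: h(Help) = 0.3846.
Starting from Help, the probability is 0.3846.

0.3846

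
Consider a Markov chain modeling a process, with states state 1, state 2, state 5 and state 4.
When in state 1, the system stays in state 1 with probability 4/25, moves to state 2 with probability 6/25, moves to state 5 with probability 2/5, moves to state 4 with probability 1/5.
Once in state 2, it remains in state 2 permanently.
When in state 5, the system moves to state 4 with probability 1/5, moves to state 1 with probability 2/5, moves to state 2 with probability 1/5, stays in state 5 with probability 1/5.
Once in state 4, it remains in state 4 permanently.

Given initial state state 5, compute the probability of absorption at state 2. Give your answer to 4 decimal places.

Let h(s) be the probability of absorption at state 2 starting from transient state s. Then h(state 2) = 1 and h(state 4) = 0. By first-step analysis:
h(state 1) = 0.16·h(state 1) + 0.24·1 + 0.4·h(state 5) + 0.2·0
h(state 5) = 0.4·h(state 1) + 0.2·1 + 0.2·h(state 5) + 0.2·0
Solving: h(state 1) = 0.5313, h(state 5) = 0.5156.
Starting from state 5, the probability is 0.5156.

0.5156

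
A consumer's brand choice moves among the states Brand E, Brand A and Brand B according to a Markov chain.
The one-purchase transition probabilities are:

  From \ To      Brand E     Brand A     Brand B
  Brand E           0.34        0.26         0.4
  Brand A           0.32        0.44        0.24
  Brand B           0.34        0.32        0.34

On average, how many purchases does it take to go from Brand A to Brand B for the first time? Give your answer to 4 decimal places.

3.4218

Let t(s) be the expected number of purchases to first reach Brand B from state s, with t(Brand B) = 0. Conditioning on the first purchase:
t(Brand E) = 1 + 0.34·t(Brand E) + 0.26·t(Brand A)
t(Brand A) = 1 + 0.32·t(Brand E) + 0.44·t(Brand A)
Solving: t(Brand E) = 2.8631, t(Brand A) = 3.4218.
Expected purchases from Brand A to Brand B: 3.4218.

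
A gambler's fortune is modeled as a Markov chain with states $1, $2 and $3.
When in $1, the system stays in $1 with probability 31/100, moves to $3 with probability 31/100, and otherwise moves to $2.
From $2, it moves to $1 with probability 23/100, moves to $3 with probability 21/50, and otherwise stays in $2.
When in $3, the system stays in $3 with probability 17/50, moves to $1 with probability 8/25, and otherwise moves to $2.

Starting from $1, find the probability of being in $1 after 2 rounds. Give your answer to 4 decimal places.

0.2827

Sum over the intermediate state after 1 round:
P = P($1→$1)·P($1→$1) + P($1→$2)·P($2→$1) + P($1→$3)·P($3→$1)
  = 0.31×0.31 + 0.38×0.23 + 0.31×0.32
  = 0.0961 + 0.0874 + 0.0992 = 0.2827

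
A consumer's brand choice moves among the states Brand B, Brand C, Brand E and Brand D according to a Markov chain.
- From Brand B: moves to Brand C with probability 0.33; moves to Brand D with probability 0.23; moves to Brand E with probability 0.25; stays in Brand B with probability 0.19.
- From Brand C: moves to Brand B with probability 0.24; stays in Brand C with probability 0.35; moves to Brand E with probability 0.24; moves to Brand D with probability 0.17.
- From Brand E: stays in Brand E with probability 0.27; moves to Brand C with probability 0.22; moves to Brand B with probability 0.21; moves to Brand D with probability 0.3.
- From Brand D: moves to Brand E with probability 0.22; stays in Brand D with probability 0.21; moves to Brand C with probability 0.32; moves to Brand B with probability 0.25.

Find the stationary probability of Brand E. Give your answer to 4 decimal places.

Let the stationary distribution be π with π = πP and π_1 + π_2 + π_3 + π_4 = 1.
π_1 = 0.19·π_1 + 0.24·π_2 + 0.21·π_3 + 0.25·π_4
π_2 = 0.33·π_1 + 0.35·π_2 + 0.22·π_3 + 0.32·π_4
π_3 = 0.25·π_1 + 0.24·π_2 + 0.27·π_3 + 0.22·π_4
Solving with the normalization constraint gives π = (0.2237, 0.3069, 0.2451, 0.2243).
So the stationary probability of Brand E is 0.2451.

0.2451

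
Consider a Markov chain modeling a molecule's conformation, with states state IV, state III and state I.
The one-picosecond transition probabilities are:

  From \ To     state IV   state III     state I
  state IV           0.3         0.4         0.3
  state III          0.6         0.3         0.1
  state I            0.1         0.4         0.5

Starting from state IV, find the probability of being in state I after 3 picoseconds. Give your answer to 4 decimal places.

Propagate the distribution vector 3 picoseconds from state IV.
After 0 picoseconds: (1.0000, 0.0000, 0.0000)
After 1 picosecond: (0.3000, 0.4000, 0.3000)
After 2 picoseconds: (0.3600, 0.3600, 0.2800)
After 3 picoseconds: (0.3520, 0.3640, 0.2840)
P(in state I after 3 picoseconds) = 0.2840

0.2840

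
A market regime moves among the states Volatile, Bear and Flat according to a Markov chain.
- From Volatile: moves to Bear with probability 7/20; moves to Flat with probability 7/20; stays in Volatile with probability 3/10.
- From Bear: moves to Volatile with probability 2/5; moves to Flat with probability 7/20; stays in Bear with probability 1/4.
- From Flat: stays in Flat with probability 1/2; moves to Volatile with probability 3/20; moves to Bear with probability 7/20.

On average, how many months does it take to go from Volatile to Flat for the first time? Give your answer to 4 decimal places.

2.8571

Let t(s) be the expected number of months to first reach Flat from state s, with t(Flat) = 0. Conditioning on the first month:
t(Volatile) = 1 + 0.3·t(Volatile) + 0.35·t(Bear)
t(Bear) = 1 + 0.4·t(Volatile) + 0.25·t(Bear)
Solving: t(Volatile) = 2.8571, t(Bear) = 2.8571.
Expected months from Volatile to Flat: 2.8571.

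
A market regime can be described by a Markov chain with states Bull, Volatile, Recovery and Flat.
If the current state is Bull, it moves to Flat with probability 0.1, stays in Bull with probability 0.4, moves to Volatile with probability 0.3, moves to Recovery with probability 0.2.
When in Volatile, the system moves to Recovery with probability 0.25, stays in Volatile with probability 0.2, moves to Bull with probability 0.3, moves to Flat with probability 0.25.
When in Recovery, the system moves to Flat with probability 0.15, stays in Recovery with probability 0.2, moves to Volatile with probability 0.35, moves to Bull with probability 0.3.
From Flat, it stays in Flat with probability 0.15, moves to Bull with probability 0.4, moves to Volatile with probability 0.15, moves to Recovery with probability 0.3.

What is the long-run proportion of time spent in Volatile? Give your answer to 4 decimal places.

0.2615

Let the stationary distribution be π with π = πP and π_1 + π_2 + π_3 + π_4 = 1.
π_1 = 0.4·π_1 + 0.3·π_2 + 0.3·π_3 + 0.4·π_4
π_2 = 0.3·π_1 + 0.2·π_2 + 0.35·π_3 + 0.15·π_4
π_3 = 0.2·π_1 + 0.25·π_2 + 0.2·π_3 + 0.3·π_4
Solving with the normalization constraint gives π = (0.3510, 0.2615, 0.2289, 0.1586).
So the stationary probability of Volatile is 0.2615.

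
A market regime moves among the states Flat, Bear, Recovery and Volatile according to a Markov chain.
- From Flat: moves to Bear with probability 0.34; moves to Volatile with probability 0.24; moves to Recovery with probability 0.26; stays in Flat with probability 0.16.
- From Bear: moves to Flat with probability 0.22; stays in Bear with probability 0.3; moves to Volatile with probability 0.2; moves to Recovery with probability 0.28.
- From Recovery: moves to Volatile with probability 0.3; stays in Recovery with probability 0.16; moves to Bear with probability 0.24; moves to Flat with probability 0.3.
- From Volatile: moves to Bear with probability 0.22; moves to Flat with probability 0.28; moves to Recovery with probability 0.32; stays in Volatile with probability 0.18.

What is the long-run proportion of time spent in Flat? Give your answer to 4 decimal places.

0.2398

Let the stationary distribution be π with π = πP and π_1 + π_2 + π_3 + π_4 = 1.
π_1 = 0.16·π_1 + 0.22·π_2 + 0.3·π_3 + 0.28·π_4
π_2 = 0.34·π_1 + 0.3·π_2 + 0.24·π_3 + 0.22·π_4
π_3 = 0.26·π_1 + 0.28·π_2 + 0.16·π_3 + 0.32·π_4
Solving with the normalization constraint gives π = (0.2398, 0.2759, 0.2539, 0.2304).
So the stationary probability of Flat is 0.2398.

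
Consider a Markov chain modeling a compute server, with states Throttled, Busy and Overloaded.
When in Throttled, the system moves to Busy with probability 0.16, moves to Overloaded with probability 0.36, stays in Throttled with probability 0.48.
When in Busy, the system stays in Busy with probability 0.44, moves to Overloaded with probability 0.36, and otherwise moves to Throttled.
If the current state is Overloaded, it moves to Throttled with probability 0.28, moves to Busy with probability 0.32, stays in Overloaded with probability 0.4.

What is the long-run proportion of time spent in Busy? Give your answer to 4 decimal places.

Let the stationary distribution be π with π = πP and π_1 + π_2 + π_3 = 1.
π_1 = 0.48·π_1 + 0.2·π_2 + 0.28·π_3
π_2 = 0.16·π_1 + 0.44·π_2 + 0.32·π_3
Solving with the normalization constraint gives π = (0.3194, 0.3056, 0.3750).
So the stationary probability of Busy is 0.3056.

0.3056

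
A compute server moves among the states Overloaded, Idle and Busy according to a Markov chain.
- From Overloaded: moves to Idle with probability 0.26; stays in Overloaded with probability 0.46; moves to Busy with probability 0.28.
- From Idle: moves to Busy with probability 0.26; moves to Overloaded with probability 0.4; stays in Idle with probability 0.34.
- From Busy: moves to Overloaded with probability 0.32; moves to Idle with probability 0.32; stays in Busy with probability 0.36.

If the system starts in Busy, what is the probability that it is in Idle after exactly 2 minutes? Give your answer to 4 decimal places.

0.3072

Sum over the intermediate state after 1 minute:
P = P(Busy→Overloaded)·P(Overloaded→Idle) + P(Busy→Idle)·P(Idle→Idle) + P(Busy→Busy)·P(Busy→Idle)
  = 0.32×0.26 + 0.32×0.34 + 0.36×0.32
  = 0.0832 + 0.1088 + 0.1152 = 0.3072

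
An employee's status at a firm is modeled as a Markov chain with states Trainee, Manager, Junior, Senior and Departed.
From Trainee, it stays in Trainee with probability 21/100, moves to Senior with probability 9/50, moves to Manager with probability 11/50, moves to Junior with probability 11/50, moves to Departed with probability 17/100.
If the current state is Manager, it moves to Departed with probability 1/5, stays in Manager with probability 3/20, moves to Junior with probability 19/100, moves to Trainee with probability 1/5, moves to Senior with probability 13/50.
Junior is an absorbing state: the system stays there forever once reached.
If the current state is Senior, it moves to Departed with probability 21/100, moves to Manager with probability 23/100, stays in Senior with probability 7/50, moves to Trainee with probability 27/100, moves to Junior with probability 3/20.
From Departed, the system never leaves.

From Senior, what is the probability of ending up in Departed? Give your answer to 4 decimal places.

Let h(s) be the probability of absorption at Departed starting from transient state s. Then h(Departed) = 1 and h(Junior) = 0. By first-step analysis:
h(Trainee) = 0.21·h(Trainee) + 0.22·h(Manager) + 0.22·0 + 0.18·h(Senior) + 0.17·1
h(Manager) = 0.2·h(Trainee) + 0.15·h(Manager) + 0.19·0 + 0.26·h(Senior) + 0.2·1
h(Senior) = 0.27·h(Trainee) + 0.23·h(Manager) + 0.15·0 + 0.14·h(Senior) + 0.21·1
Solving: h(Trainee) = 0.4782, h(Manager) = 0.5102, h(Senior) = 0.5308.
Starting from Senior, the probability is 0.5308.

0.5308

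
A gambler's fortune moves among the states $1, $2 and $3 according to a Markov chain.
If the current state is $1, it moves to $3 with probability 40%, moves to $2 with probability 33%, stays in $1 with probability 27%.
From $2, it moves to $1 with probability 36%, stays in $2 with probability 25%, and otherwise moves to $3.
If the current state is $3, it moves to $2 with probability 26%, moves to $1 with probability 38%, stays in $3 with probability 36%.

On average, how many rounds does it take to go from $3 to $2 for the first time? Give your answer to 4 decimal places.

3.5216

Let t(s) be the expected number of rounds to first reach $2 from state s, with t($2) = 0. Conditioning on the first round:
t($1) = 1 + 0.27·t($1) + 0.4·t($3)
t($3) = 1 + 0.38·t($1) + 0.36·t($3)
Solving: t($1) = 3.2995, t($3) = 3.5216.
Expected rounds from $3 to $2: 3.5216.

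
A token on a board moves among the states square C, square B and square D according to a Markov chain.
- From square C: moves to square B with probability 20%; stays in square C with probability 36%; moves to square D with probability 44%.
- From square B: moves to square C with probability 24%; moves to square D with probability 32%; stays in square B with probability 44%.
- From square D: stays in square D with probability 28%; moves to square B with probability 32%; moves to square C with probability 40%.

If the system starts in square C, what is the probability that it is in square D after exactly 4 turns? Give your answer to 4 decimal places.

Propagate the distribution vector 4 turns from square C.
After 0 turns: (1.0000, 0.0000, 0.0000)
After 1 turn: (0.3600, 0.2000, 0.4400)
After 2 turns: (0.3536, 0.3008, 0.3456)
After 3 turns: (0.3377, 0.3137, 0.3486)
After 4 turns: (0.3363, 0.3171, 0.3466)
P(in square D after 4 turns) = 0.3466

0.3466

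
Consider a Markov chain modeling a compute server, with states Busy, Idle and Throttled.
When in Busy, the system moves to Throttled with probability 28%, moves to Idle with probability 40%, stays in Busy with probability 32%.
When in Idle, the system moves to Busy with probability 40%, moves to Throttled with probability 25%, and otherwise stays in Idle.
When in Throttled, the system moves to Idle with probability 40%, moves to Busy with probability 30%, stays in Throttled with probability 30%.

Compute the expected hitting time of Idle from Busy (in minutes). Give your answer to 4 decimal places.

Let t(s) be the expected number of minutes to first reach Idle from state s, with t(Idle) = 0. Conditioning on the first minute:
t(Busy) = 1 + 0.32·t(Busy) + 0.28·t(Throttled)
t(Throttled) = 1 + 0.3·t(Busy) + 0.3·t(Throttled)
Solving: t(Busy) = 2.5000, t(Throttled) = 2.5000.
Expected minutes from Busy to Idle: 2.5000.

2.5000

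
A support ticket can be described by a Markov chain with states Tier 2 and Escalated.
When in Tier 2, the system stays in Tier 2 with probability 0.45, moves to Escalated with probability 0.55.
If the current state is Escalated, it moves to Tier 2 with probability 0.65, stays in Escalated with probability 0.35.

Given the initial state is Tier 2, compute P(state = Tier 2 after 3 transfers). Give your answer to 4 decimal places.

0.5380

Propagate the distribution vector 3 transfers from Tier 2.
After 0 transfers: (1.0000, 0.0000)
After 1 transfer: (0.4500, 0.5500)
After 2 transfers: (0.5600, 0.4400)
After 3 transfers: (0.5380, 0.4620)
P(in Tier 2 after 3 transfers) = 0.5380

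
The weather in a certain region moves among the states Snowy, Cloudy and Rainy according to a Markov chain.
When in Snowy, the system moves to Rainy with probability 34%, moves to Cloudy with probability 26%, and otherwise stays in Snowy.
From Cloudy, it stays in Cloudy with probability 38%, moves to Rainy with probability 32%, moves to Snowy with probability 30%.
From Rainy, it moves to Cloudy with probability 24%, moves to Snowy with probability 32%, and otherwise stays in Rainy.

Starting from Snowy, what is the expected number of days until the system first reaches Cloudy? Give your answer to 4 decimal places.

Let t(s) be the expected number of days to first reach Cloudy from state s, with t(Cloudy) = 0. Conditioning on the first day:
t(Snowy) = 1 + 0.4·t(Snowy) + 0.34·t(Rainy)
t(Rainy) = 1 + 0.32·t(Snowy) + 0.44·t(Rainy)
Solving: t(Snowy) = 3.9613, t(Rainy) = 4.0493.
Expected days from Snowy to Cloudy: 3.9613.

3.9613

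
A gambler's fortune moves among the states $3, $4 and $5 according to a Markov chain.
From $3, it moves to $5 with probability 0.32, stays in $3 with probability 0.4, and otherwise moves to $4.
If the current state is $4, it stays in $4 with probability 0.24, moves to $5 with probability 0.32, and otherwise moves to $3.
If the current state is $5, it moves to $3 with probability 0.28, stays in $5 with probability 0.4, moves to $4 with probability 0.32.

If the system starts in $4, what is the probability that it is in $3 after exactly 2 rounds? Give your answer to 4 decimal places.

0.3712

Sum over the intermediate state after 1 round:
P = P($4→$3)·P($3→$3) + P($4→$4)·P($4→$3) + P($4→$5)·P($5→$3)
  = 0.44×0.4 + 0.24×0.44 + 0.32×0.28
  = 0.1760 + 0.1056 + 0.0896 = 0.3712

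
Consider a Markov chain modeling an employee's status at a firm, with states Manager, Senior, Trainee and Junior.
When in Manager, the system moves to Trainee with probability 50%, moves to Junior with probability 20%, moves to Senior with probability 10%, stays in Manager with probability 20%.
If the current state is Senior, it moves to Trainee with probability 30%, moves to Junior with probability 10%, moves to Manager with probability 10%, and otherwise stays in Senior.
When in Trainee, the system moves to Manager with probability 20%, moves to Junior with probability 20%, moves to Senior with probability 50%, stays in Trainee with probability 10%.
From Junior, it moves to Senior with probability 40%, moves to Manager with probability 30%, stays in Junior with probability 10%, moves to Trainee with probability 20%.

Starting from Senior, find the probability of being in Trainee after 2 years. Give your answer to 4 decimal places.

0.2500

Propagate the distribution vector 2 years from Senior.
After 0 years: (0.0000, 1.0000, 0.0000, 0.0000)
After 1 year: (0.1000, 0.5000, 0.3000, 0.1000)
After 2 years: (0.1600, 0.4500, 0.2500, 0.1400)
P(in Trainee after 2 years) = 0.2500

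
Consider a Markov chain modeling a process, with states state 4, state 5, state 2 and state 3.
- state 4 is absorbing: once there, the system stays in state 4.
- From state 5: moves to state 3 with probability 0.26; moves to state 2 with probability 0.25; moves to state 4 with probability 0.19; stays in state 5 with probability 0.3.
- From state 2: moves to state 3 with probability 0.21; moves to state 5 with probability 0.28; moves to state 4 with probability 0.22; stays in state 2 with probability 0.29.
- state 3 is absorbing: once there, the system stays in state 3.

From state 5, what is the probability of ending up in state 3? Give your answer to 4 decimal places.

Let h(s) be the probability of absorption at state 3 starting from transient state s. Then h(state 3) = 1 and h(state 4) = 0. By first-step analysis:
h(state 5) = 0.19·0 + 0.3·h(state 5) + 0.25·h(state 2) + 0.26·1
h(state 2) = 0.22·0 + 0.28·h(state 5) + 0.29·h(state 2) + 0.21·1
Solving: h(state 5) = 0.5553, h(state 2) = 0.5148.
Starting from state 5, the probability is 0.5553.

0.5553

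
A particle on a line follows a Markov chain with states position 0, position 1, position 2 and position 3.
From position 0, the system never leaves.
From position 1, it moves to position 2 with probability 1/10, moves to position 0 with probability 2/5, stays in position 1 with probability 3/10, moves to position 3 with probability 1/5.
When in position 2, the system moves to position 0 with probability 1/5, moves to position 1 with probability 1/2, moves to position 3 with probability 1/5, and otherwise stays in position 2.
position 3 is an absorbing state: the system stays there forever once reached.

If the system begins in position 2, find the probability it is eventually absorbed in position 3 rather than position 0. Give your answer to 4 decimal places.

Let h(s) be the probability of absorption at position 3 starting from transient state s. Then h(position 3) = 1 and h(position 0) = 0. By first-step analysis:
h(position 1) = 0.4·0 + 0.3·h(position 1) + 0.1·h(position 2) + 0.2·1
h(position 2) = 0.2·0 + 0.5·h(position 1) + 0.1·h(position 2) + 0.2·1
Solving: h(position 1) = 0.3448, h(position 2) = 0.4138.
Starting from position 2, the probability is 0.4138.

0.4138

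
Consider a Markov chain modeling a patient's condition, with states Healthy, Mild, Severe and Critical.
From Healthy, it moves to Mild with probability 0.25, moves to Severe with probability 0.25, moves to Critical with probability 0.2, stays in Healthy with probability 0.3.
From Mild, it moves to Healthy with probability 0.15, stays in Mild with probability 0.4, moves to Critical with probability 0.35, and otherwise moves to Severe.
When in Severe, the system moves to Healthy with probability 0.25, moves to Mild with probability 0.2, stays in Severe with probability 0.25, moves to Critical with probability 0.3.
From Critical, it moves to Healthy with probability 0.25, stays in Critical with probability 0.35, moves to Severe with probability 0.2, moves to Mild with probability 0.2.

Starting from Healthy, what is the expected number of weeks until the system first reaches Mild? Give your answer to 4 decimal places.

Let t(s) be the expected number of weeks to first reach Mild from state s, with t(Mild) = 0. Conditioning on the first week:
t(Healthy) = 1 + 0.3·t(Healthy) + 0.25·t(Severe) + 0.2·t(Critical)
t(Severe) = 1 + 0.25·t(Healthy) + 0.25·t(Severe) + 0.3·t(Critical)
t(Critical) = 1 + 0.25·t(Healthy) + 0.2·t(Severe) + 0.35·t(Critical)
Solving: t(Healthy) = 4.4444, t(Severe) = 4.6914, t(Critical) = 4.6914.
Expected weeks from Healthy to Mild: 4.4444.

4.4444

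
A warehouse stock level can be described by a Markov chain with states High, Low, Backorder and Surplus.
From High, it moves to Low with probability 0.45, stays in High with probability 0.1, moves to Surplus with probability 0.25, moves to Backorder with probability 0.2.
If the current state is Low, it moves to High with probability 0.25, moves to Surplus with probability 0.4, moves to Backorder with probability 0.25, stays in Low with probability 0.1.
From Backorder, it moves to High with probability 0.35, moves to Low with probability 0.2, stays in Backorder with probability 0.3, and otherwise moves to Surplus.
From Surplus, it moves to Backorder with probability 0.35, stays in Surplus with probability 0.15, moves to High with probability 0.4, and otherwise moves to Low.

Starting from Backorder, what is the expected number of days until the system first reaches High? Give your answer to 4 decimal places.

2.9145

Let t(s) be the expected number of days to first reach High from state s, with t(High) = 0. Conditioning on the first day:
t(Low) = 1 + 0.1·t(Low) + 0.25·t(Backorder) + 0.4·t(Surplus)
t(Backorder) = 1 + 0.2·t(Low) + 0.3·t(Backorder) + 0.15·t(Surplus)
t(Surplus) = 1 + 0.1·t(Low) + 0.35·t(Backorder) + 0.15·t(Surplus)
Solving: t(Low) = 3.1412, t(Backorder) = 2.9145, t(Surplus) = 2.7461.
Expected days from Backorder to High: 2.9145.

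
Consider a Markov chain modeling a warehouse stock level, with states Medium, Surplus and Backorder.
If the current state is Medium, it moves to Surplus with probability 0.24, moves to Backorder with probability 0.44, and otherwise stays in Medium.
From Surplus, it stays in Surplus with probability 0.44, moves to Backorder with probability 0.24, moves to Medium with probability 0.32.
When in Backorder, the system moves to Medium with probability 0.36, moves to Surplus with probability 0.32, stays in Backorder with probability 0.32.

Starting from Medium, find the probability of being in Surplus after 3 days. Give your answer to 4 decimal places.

Propagate the distribution vector 3 days from Medium.
After 0 days: (1.0000, 0.0000, 0.0000)
After 1 day: (0.3200, 0.2400, 0.4400)
After 2 days: (0.3376, 0.3232, 0.3392)
After 3 days: (0.3336, 0.3318, 0.3347)
P(in Surplus after 3 days) = 0.3318

0.3318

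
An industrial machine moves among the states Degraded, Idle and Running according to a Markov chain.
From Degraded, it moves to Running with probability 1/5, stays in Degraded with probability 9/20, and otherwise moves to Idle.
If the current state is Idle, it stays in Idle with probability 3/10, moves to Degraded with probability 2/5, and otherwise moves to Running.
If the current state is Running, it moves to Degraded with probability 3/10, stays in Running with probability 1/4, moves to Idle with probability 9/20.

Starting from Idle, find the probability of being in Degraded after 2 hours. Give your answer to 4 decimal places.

Sum over the intermediate state after 1 hour:
P = P(Idle→Degraded)·P(Degraded→Degraded) + P(Idle→Idle)·P(Idle→Degraded) + P(Idle→Running)·P(Running→Degraded)
  = 0.4×0.45 + 0.3×0.4 + 0.3×0.3
  = 0.1800 + 0.1200 + 0.0900 = 0.3900

0.3900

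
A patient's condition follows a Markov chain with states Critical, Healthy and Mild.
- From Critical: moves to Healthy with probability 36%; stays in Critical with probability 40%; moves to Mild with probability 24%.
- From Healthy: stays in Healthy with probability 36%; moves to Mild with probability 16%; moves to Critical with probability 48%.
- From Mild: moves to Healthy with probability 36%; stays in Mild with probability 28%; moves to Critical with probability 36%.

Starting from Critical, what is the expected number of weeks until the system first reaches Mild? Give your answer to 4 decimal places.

4.7348

Let t(s) be the expected number of weeks to first reach Mild from state s, with t(Mild) = 0. Conditioning on the first week:
t(Critical) = 1 + 0.4·t(Critical) + 0.36·t(Healthy)
t(Healthy) = 1 + 0.48·t(Critical) + 0.36·t(Healthy)
Solving: t(Critical) = 4.7348, t(Healthy) = 5.1136.
Expected weeks from Critical to Mild: 4.7348.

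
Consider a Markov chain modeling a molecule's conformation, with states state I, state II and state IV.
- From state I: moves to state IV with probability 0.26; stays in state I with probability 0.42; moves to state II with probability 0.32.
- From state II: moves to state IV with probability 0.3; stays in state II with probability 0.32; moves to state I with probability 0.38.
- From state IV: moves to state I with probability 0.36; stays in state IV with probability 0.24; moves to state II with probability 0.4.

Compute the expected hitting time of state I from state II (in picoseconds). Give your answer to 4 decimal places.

2.6714

Let t(s) be the expected number of picoseconds to first reach state I from state s, with t(state I) = 0. Conditioning on the first picosecond:
t(state II) = 1 + 0.32·t(state II) + 0.3·t(state IV)
t(state IV) = 1 + 0.4·t(state II) + 0.24·t(state IV)
Solving: t(state II) = 2.6714, t(state IV) = 2.7218.
Expected picoseconds from state II to state I: 2.6714.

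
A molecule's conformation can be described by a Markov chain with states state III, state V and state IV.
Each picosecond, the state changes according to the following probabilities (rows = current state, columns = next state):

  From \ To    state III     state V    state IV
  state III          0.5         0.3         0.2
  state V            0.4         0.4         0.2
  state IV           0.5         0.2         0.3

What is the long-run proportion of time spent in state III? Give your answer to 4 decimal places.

Let the stationary distribution be π with π = πP and π_1 + π_2 + π_3 = 1.
π_1 = 0.5·π_1 + 0.4·π_2 + 0.5·π_3
π_2 = 0.3·π_1 + 0.4·π_2 + 0.2·π_3
Solving with the normalization constraint gives π = (0.4691, 0.3086, 0.2222).
So the stationary probability of state III is 0.4691.

0.4691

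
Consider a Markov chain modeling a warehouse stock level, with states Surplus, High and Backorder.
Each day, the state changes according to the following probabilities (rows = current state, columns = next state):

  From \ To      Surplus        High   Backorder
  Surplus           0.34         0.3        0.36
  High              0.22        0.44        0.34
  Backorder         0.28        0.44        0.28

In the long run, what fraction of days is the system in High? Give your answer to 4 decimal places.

0.4019

Let the stationary distribution be π with π = πP and π_1 + π_2 + π_3 = 1.
π_1 = 0.34·π_1 + 0.22·π_2 + 0.28·π_3
π_2 = 0.3·π_1 + 0.44·π_2 + 0.44·π_3
Solving with the normalization constraint gives π = (0.2722, 0.4019, 0.3259).
So the stationary probability of High is 0.4019.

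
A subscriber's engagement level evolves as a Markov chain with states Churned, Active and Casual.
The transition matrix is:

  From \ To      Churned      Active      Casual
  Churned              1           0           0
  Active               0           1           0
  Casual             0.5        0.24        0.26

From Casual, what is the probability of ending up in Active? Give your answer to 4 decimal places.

0.3243

Let h(s) be the probability of absorption at Active starting from transient state s. Then h(Active) = 1 and h(Churned) = 0. By first-step analysis:
h(Casual) = 0.5·0 + 0.24·1 + 0.26·h(Casual)
Solving: h(Casual) = 0.3243.
Starting from Casual, the probability is 0.3243.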